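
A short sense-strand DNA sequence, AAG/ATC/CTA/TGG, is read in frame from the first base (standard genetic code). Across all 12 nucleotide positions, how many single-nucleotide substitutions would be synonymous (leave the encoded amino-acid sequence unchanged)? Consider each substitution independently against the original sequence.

7

Codon 1 (AAG, Lys): 1 synonymous substitution.
Codon 2 (ATC, Ile): 2 synonymous substitutions.
Codon 3 (CTA, Leu): 4 synonymous substitutions.
Codon 4 (TGG, Trp): 0 synonymous substitutions.
Total: 1 + 2 + 4 + 0 = 7.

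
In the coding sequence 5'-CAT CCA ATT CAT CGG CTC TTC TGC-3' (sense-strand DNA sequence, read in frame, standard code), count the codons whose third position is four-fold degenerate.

3

Codon 1 CAT (His): third position 2-fold.
Codon 2 CCA (Pro): third position 4-fold.
Codon 3 ATT (Ile): third position 3-fold.
Codon 4 CAT (His): third position 2-fold.
Codon 5 CGG (Arg): third position 4-fold.
Codon 6 CTC (Leu): third position 4-fold.
Codon 7 TTC (Phe): third position 2-fold.
Codon 8 TGC (Cys): third position 2-fold.
Four-fold degenerate third positions: 3.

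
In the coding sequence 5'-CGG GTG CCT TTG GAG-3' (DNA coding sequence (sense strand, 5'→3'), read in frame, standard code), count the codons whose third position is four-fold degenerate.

Codon 1 CGG (Arg): third position 4-fold.
Codon 2 GTG (Val): third position 4-fold.
Codon 3 CCT (Pro): third position 4-fold.
Codon 4 TTG (Leu): third position 2-fold.
Codon 5 GAG (Glu): third position 2-fold.
Four-fold degenerate third positions: 3.

3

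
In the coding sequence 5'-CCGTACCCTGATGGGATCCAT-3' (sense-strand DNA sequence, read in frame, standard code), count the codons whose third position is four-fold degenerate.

3

Codon 1 CCG (Pro): third position 4-fold.
Codon 2 TAC (Tyr): third position 2-fold.
Codon 3 CCT (Pro): third position 4-fold.
Codon 4 GAT (Asp): third position 2-fold.
Codon 5 GGG (Gly): third position 4-fold.
Codon 6 ATC (Ile): third position 3-fold.
Codon 7 CAT (His): third position 2-fold.
Four-fold degenerate third positions: 3.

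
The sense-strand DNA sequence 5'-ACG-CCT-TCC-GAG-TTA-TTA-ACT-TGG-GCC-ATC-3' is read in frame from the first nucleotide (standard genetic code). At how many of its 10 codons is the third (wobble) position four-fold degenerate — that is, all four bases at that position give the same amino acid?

Codon 1 ACG (Thr): third position 4-fold.
Codon 2 CCT (Pro): third position 4-fold.
Codon 3 TCC (Ser): third position 4-fold.
Codon 4 GAG (Glu): third position 2-fold.
Codon 5 TTA (Leu): third position 2-fold.
Codon 6 TTA (Leu): third position 2-fold.
Codon 7 ACT (Thr): third position 4-fold.
Codon 8 TGG (Trp): third position 1-fold.
Codon 9 GCC (Ala): third position 4-fold.
Codon 10 ATC (Ile): third position 3-fold.
Four-fold degenerate third positions: 5.

5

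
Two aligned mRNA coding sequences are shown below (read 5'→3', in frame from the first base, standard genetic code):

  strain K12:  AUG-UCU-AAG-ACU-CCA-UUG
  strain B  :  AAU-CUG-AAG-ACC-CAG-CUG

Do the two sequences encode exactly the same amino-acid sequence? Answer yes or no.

Codon 1: AUG Met / AAU Asn — nonsynonymous.
Codon 2: UCU Ser / CUG Leu — nonsynonymous.
Codon 3: AAG Lys / AAG Lys — identical.
Codon 4: ACU Thr / ACC Thr — synonymous.
Codon 5: CCA Pro / CAG Gln — nonsynonymous.
Codon 6: UUG Leu / CUG Leu — synonymous.
Nonsynonymous differences: 3 → different protein.

no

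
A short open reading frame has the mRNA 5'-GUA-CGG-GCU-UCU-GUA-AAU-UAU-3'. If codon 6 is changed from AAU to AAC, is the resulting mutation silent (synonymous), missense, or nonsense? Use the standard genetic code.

silent

Position 18 falls in codon 6: AAU → Asn.
After the substitution the codon is AAC → Asn.
Both encode Asn, so the change is synonymous.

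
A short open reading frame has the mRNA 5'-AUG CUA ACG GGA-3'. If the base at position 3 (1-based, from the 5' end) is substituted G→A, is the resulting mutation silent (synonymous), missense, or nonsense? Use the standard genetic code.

Position 3 falls in codon 1: AUG → Met.
After the substitution the codon is AUA → Ile.
Met ≠ Ile, so this is a missense mutation.

missense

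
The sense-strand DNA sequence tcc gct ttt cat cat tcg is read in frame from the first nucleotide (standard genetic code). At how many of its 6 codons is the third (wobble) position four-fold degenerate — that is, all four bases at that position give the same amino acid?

3

Codon 1 TCC (Ser): third position 4-fold.
Codon 2 GCT (Ala): third position 4-fold.
Codon 3 TTT (Phe): third position 2-fold.
Codon 4 CAT (His): third position 2-fold.
Codon 5 CAT (His): third position 2-fold.
Codon 6 TCG (Ser): third position 4-fold.
Four-fold degenerate third positions: 3.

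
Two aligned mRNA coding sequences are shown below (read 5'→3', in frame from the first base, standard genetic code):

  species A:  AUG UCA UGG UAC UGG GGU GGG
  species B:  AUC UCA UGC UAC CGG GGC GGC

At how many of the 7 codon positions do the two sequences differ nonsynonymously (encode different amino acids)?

Codon 1: AUG Met / AUC Ile — nonsynonymous.
Codon 2: UCA Ser / UCA Ser — identical.
Codon 3: UGG Trp / UGC Cys — nonsynonymous.
Codon 4: UAC Tyr / UAC Tyr — identical.
Codon 5: UGG Trp / CGG Arg — nonsynonymous.
Codon 6: GGU Gly / GGC Gly — synonymous.
Codon 7: GGG Gly / GGC Gly — synonymous.
Nonsynonymous differences: 3.

3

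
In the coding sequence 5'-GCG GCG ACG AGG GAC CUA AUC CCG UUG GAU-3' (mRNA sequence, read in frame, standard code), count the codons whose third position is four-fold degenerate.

Codon 1 GCG (Ala): third position 4-fold.
Codon 2 GCG (Ala): third position 4-fold.
Codon 3 ACG (Thr): third position 4-fold.
Codon 4 AGG (Arg): third position 2-fold.
Codon 5 GAC (Asp): third position 2-fold.
Codon 6 CUA (Leu): third position 4-fold.
Codon 7 AUC (Ile): third position 3-fold.
Codon 8 CCG (Pro): third position 4-fold.
Codon 9 UUG (Leu): third position 2-fold.
Codon 10 GAU (Asp): third position 2-fold.
Four-fold degenerate third positions: 5.

5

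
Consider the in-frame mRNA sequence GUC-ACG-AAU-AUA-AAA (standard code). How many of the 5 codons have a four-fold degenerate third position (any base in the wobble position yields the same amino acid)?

Codon 1 GUC (Val): third position 4-fold.
Codon 2 ACG (Thr): third position 4-fold.
Codon 3 AAU (Asn): third position 2-fold.
Codon 4 AUA (Ile): third position 3-fold.
Codon 5 AAA (Lys): third position 2-fold.
Four-fold degenerate third positions: 2.

2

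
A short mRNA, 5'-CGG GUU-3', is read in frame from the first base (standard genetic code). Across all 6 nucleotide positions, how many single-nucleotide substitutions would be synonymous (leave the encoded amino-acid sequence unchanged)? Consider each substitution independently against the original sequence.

Codon 1 (CGG, Arg): 4 synonymous substitutions.
Codon 2 (GUU, Val): 3 synonymous substitutions.
Total: 4 + 3 = 7.

7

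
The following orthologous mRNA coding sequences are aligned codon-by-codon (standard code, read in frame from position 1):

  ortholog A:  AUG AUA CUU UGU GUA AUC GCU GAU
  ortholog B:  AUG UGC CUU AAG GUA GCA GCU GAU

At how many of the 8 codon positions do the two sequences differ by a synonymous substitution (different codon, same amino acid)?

Codon 1: AUG Met / AUG Met — identical.
Codon 2: AUA Ile / UGC Cys — nonsynonymous.
Codon 3: CUU Leu / CUU Leu — identical.
Codon 4: UGU Cys / AAG Lys — nonsynonymous.
Codon 5: GUA Val / GUA Val — identical.
Codon 6: AUC Ile / GCA Ala — nonsynonymous.
Codon 7: GCU Ala / GCU Ala — identical.
Codon 8: GAU Asp / GAU Asp — identical.
Synonymous differences: 0.

0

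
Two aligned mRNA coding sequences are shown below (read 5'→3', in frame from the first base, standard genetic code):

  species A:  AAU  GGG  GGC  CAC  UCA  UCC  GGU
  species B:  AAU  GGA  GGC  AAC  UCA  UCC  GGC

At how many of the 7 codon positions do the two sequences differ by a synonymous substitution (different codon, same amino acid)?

Codon 1: AAU Asn / AAU Asn — identical.
Codon 2: GGG Gly / GGA Gly — synonymous.
Codon 3: GGC Gly / GGC Gly — identical.
Codon 4: CAC His / AAC Asn — nonsynonymous.
Codon 5: UCA Ser / UCA Ser — identical.
Codon 6: UCC Ser / UCC Ser — identical.
Codon 7: GGU Gly / GGC Gly — synonymous.
Synonymous differences: 2.

2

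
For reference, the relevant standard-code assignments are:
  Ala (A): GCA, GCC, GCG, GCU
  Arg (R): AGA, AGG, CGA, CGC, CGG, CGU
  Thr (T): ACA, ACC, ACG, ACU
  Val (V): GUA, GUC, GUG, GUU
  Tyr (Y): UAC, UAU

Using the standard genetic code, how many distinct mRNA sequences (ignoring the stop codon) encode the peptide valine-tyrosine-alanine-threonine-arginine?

768

Val: 4 codons.
Tyr: 2 codons.
Ala: 4 codons.
Thr: 4 codons.
Arg: 6 codons.
4 × 2 × 4 × 4 × 6 = 768.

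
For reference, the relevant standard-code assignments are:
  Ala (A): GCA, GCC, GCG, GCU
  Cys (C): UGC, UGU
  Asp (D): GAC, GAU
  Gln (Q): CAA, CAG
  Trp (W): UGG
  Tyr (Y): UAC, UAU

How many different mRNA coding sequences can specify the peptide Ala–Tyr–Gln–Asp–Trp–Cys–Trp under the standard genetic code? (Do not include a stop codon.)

Ala: 4 codons.
Tyr: 2 codons.
Gln: 2 codons.
Asp: 2 codons.
Trp: 1 codon.
Cys: 2 codons.
Trp: 1 codon.
4 × 2 × 2 × 2 × 1 × 2 × 1 = 64.

64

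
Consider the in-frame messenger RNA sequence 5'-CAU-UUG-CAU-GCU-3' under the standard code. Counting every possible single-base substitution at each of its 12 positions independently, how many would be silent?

Codon 1 (CAU, His): 1 synonymous substitution.
Codon 2 (UUG, Leu): 2 synonymous substitutions.
Codon 3 (CAU, His): 1 synonymous substitution.
Codon 4 (GCU, Ala): 3 synonymous substitutions.
Total: 1 + 2 + 1 + 3 = 7.

7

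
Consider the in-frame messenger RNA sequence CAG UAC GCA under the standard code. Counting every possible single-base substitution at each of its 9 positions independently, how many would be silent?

5

Codon 1 (CAG, Gln): 1 synonymous substitution.
Codon 2 (UAC, Tyr): 1 synonymous substitution.
Codon 3 (GCA, Ala): 3 synonymous substitutions.
Total: 1 + 1 + 3 = 5.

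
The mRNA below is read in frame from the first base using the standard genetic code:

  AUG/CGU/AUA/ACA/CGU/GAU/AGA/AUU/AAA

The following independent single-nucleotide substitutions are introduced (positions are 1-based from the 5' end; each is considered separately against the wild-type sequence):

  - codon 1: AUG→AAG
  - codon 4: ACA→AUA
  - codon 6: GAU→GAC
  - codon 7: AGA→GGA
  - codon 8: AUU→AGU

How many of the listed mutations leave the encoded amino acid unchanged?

1

Codon 1: AUG (Met) → AAG (Lys) — missense.
Codon 4: ACA (Thr) → AUA (Ile) — missense.
Codon 6: GAU (Asp) → GAC (Asp) — synonymous.
Codon 7: AGA (Arg) → GGA (Gly) — missense.
Codon 8: AUU (Ile) → AGU (Ser) — missense.
Synonymous: 1 of 5.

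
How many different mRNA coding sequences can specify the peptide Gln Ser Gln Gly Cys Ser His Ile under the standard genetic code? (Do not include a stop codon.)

Gln: 2 codons.
Ser: 6 codons.
Gln: 2 codons.
Gly: 4 codons.
Cys: 2 codons.
Ser: 6 codons.
His: 2 codons.
Ile: 3 codons.
2 × 6 × 2 × 4 × 2 × 6 × 2 × 3 = 6912.

6912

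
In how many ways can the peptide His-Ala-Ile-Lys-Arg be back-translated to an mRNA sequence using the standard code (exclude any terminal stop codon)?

288

His: 2 codons.
Ala: 4 codons.
Ile: 3 codons.
Lys: 2 codons.
Arg: 6 codons.
2 × 4 × 3 × 2 × 6 = 288.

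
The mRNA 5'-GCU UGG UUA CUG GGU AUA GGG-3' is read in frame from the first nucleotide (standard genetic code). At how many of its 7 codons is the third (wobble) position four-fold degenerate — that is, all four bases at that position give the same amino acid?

Codon 1 GCU (Ala): third position 4-fold.
Codon 2 UGG (Trp): third position 1-fold.
Codon 3 UUA (Leu): third position 2-fold.
Codon 4 CUG (Leu): third position 4-fold.
Codon 5 GGU (Gly): third position 4-fold.
Codon 6 AUA (Ile): third position 3-fold.
Codon 7 GGG (Gly): third position 4-fold.
Four-fold degenerate third positions: 4.

4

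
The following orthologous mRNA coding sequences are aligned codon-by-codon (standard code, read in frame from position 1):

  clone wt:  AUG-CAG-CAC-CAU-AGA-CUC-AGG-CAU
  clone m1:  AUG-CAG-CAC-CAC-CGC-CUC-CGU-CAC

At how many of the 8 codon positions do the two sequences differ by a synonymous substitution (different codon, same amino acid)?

4

Codon 1: AUG Met / AUG Met — identical.
Codon 2: CAG Gln / CAG Gln — identical.
Codon 3: CAC His / CAC His — identical.
Codon 4: CAU His / CAC His — synonymous.
Codon 5: AGA Arg / CGC Arg — synonymous.
Codon 6: CUC Leu / CUC Leu — identical.
Codon 7: AGG Arg / CGU Arg — synonymous.
Codon 8: CAU His / CAC His — synonymous.
Synonymous differences: 4.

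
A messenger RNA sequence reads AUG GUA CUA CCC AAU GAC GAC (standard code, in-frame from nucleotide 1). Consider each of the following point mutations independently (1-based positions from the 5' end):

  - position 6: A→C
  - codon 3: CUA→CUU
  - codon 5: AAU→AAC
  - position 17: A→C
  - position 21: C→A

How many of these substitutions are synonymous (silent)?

Codon 2: GUA (Val) → GUC (Val) — synonymous.
Codon 3: CUA (Leu) → CUU (Leu) — synonymous.
Codon 5: AAU (Asn) → AAC (Asn) — synonymous.
Codon 6: GAC (Asp) → GCC (Ala) — missense.
Codon 7: GAC (Asp) → GAA (Glu) — missense.
Synonymous: 3 of 5.

3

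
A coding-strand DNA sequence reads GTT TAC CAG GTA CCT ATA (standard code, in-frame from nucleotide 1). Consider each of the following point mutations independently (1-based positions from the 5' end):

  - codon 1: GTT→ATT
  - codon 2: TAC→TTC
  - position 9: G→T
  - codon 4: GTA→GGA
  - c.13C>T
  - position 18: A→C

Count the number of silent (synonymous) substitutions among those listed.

1

Codon 1: GTT (Val) → ATT (Ile) — missense.
Codon 2: TAC (Tyr) → TTC (Phe) — missense.
Codon 3: CAG (Gln) → CAT (His) — missense.
Codon 4: GTA (Val) → GGA (Gly) — missense.
Codon 5: CCT (Pro) → TCT (Ser) — missense.
Codon 6: ATA (Ile) → ATC (Ile) — synonymous.
Synonymous: 1 of 6.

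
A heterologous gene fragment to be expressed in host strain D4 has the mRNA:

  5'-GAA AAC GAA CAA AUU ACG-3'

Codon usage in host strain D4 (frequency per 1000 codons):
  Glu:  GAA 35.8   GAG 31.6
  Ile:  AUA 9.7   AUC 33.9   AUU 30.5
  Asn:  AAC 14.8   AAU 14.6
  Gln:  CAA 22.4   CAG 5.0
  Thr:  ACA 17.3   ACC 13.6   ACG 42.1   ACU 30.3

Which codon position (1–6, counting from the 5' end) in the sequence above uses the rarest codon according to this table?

2

Codon 1 GAA (Glu): 35.8 per 1000.
Codon 2 AAC (Asn): 14.8 per 1000.
Codon 3 GAA (Glu): 35.8 per 1000.
Codon 4 CAA (Gln): 22.4 per 1000.
Codon 5 AUU (Ile): 30.5 per 1000.
Codon 6 ACG (Thr): 42.1 per 1000.
Lowest frequency is 14.8 at codon 2.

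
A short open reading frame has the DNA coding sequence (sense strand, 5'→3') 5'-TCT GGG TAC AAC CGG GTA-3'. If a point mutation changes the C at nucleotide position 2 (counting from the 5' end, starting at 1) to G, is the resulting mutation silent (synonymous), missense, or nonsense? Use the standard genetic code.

Position 2 falls in codon 1: TCT → Ser.
After the substitution the codon is TGT → Cys.
Ser ≠ Cys, so this is a missense mutation.

missense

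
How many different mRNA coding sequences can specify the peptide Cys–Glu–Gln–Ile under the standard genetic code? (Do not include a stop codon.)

Cys: 2 codons.
Glu: 2 codons.
Gln: 2 codons.
Ile: 3 codons.
2 × 2 × 2 × 3 = 24.

24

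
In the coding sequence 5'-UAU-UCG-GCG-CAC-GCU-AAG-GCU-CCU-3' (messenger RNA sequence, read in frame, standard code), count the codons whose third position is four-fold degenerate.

5

Codon 1 UAU (Tyr): third position 2-fold.
Codon 2 UCG (Ser): third position 4-fold.
Codon 3 GCG (Ala): third position 4-fold.
Codon 4 CAC (His): third position 2-fold.
Codon 5 GCU (Ala): third position 4-fold.
Codon 6 AAG (Lys): third position 2-fold.
Codon 7 GCU (Ala): third position 4-fold.
Codon 8 CCU (Pro): third position 4-fold.
Four-fold degenerate third positions: 5.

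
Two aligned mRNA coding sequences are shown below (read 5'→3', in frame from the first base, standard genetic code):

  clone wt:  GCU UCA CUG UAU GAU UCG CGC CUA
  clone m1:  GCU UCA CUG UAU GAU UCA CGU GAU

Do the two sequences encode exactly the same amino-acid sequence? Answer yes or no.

no

Codon 1: GCU Ala / GCU Ala — identical.
Codon 2: UCA Ser / UCA Ser — identical.
Codon 3: CUG Leu / CUG Leu — identical.
Codon 4: UAU Tyr / UAU Tyr — identical.
Codon 5: GAU Asp / GAU Asp — identical.
Codon 6: UCG Ser / UCA Ser — synonymous.
Codon 7: CGC Arg / CGU Arg — synonymous.
Codon 8: CUA Leu / GAU Asp — nonsynonymous.
Nonsynonymous differences: 1 → different protein.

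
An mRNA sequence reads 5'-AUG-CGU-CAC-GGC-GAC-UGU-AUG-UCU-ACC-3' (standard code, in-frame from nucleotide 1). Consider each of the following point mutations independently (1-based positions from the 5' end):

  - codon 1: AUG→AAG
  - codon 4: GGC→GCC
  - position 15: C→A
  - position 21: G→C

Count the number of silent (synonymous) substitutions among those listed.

0

Codon 1: AUG (Met) → AAG (Lys) — missense.
Codon 4: GGC (Gly) → GCC (Ala) — missense.
Codon 5: GAC (Asp) → GAA (Glu) — missense.
Codon 7: AUG (Met) → AUC (Ile) — missense.
Synonymous: 0 of 4.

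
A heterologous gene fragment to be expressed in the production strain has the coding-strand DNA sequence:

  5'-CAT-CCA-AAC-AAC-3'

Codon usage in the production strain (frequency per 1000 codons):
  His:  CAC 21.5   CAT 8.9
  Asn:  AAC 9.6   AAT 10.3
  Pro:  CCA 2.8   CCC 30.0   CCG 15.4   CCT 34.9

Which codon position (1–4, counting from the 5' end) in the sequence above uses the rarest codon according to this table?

2

Codon 1 CAT (His): 8.9 per 1000.
Codon 2 CCA (Pro): 2.8 per 1000.
Codon 3 AAC (Asn): 9.6 per 1000.
Codon 4 AAC (Asn): 9.6 per 1000.
Lowest frequency is 2.8 at codon 2.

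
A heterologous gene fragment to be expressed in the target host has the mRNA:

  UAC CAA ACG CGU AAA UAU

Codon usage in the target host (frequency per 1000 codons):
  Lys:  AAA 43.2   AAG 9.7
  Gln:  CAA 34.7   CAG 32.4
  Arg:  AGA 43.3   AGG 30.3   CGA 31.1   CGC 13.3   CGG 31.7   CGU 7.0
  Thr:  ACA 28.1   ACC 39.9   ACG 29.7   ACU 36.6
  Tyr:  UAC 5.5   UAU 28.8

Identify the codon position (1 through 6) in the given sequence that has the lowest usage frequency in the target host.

1

Codon 1 UAC (Tyr): 5.5 per 1000.
Codon 2 CAA (Gln): 34.7 per 1000.
Codon 3 ACG (Thr): 29.7 per 1000.
Codon 4 CGU (Arg): 7.0 per 1000.
Codon 5 AAA (Lys): 43.2 per 1000.
Codon 6 UAU (Tyr): 28.8 per 1000.
Lowest frequency is 5.5 at codon 1.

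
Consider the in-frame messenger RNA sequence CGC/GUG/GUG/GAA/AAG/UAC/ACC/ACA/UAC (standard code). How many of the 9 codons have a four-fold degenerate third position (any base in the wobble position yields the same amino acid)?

5

Codon 1 CGC (Arg): third position 4-fold.
Codon 2 GUG (Val): third position 4-fold.
Codon 3 GUG (Val): third position 4-fold.
Codon 4 GAA (Glu): third position 2-fold.
Codon 5 AAG (Lys): third position 2-fold.
Codon 6 UAC (Tyr): third position 2-fold.
Codon 7 ACC (Thr): third position 4-fold.
Codon 8 ACA (Thr): third position 4-fold.
Codon 9 UAC (Tyr): third position 2-fold.
Four-fold degenerate third positions: 5.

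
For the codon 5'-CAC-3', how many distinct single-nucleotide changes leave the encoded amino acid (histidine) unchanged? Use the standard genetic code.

Position 1: none → 0 synonymous.
Position 2: none → 0 synonymous.
Position 3: CAT → 1 synonymous.
Total: 0 + 0 + 1 = 1.

1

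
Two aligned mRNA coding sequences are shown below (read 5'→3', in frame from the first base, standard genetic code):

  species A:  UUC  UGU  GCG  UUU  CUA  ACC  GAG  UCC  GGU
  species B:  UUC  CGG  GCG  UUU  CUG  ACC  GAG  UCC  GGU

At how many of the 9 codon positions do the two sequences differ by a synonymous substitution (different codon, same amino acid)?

Codon 1: UUC Phe / UUC Phe — identical.
Codon 2: UGU Cys / CGG Arg — nonsynonymous.
Codon 3: GCG Ala / GCG Ala — identical.
Codon 4: UUU Phe / UUU Phe — identical.
Codon 5: CUA Leu / CUG Leu — synonymous.
Codon 6: ACC Thr / ACC Thr — identical.
Codon 7: GAG Glu / GAG Glu — identical.
Codon 8: UCC Ser / UCC Ser — identical.
Codon 9: GGU Gly / GGU Gly — identical.
Synonymous differences: 1.

1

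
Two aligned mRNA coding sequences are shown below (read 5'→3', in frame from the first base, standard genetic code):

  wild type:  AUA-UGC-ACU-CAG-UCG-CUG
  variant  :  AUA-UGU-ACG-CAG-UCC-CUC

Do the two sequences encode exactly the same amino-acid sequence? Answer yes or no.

Codon 1: AUA Ile / AUA Ile — identical.
Codon 2: UGC Cys / UGU Cys — synonymous.
Codon 3: ACU Thr / ACG Thr — synonymous.
Codon 4: CAG Gln / CAG Gln — identical.
Codon 5: UCG Ser / UCC Ser — synonymous.
Codon 6: CUG Leu / CUC Leu — synonymous.
Nonsynonymous differences: 0 → same protein.

yes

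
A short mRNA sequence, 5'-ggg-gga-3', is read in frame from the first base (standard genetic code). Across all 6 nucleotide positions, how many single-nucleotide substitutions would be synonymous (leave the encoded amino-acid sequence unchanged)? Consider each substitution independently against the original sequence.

6

Codon 1 (GGG, Gly): 3 synonymous substitutions.
Codon 2 (GGA, Gly): 3 synonymous substitutions.
Total: 3 + 3 = 6.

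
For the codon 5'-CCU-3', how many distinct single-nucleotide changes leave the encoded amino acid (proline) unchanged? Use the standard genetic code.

3

Position 1: none → 0 synonymous.
Position 2: none → 0 synonymous.
Position 3: CCC, CCA, CCG → 3 synonymous.
Total: 0 + 0 + 3 = 3.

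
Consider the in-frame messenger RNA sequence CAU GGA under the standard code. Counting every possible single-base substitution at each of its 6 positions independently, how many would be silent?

Codon 1 (CAU, His): 1 synonymous substitution.
Codon 2 (GGA, Gly): 3 synonymous substitutions.
Total: 1 + 3 = 4.

4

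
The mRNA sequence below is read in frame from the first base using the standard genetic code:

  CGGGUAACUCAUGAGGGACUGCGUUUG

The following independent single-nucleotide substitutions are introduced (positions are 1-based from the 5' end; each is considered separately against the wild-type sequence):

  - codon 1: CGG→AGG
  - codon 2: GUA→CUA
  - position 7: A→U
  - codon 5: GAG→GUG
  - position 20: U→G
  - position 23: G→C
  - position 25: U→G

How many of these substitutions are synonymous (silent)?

1

Codon 1: CGG (Arg) → AGG (Arg) — synonymous.
Codon 2: GUA (Val) → CUA (Leu) — missense.
Codon 3: ACU (Thr) → UCU (Ser) — missense.
Codon 5: GAG (Glu) → GUG (Val) — missense.
Codon 7: CUG (Leu) → CGG (Arg) — missense.
Codon 8: CGU (Arg) → CCU (Pro) — missense.
Codon 9: UUG (Leu) → GUG (Val) — missense.
Synonymous: 1 of 7.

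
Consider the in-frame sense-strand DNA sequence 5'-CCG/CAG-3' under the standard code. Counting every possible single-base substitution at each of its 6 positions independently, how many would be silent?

Codon 1 (CCG, Pro): 3 synonymous substitutions.
Codon 2 (CAG, Gln): 1 synonymous substitution.
Total: 3 + 1 = 4.

4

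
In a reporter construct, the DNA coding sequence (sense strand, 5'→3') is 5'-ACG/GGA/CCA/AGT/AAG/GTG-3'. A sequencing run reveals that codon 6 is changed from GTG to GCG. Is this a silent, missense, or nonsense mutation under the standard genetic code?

missense

Position 17 falls in codon 6: GTG → Val.
After the substitution the codon is GCG → Ala.
Val ≠ Ala, so this is a missense mutation.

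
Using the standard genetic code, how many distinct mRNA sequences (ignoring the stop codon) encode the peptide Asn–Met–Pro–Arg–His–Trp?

Asn: 2 codons.
Met: 1 codon.
Pro: 4 codons.
Arg: 6 codons.
His: 2 codons.
Trp: 1 codon.
2 × 1 × 4 × 6 × 2 × 1 = 96.

96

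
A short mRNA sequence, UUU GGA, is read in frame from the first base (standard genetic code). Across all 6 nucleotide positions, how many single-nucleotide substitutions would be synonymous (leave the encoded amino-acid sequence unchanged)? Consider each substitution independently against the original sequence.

Codon 1 (UUU, Phe): 1 synonymous substitution.
Codon 2 (GGA, Gly): 3 synonymous substitutions.
Total: 1 + 3 = 4.

4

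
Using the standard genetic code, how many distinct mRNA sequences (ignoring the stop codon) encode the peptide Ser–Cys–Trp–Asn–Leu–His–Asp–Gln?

Ser: 6 codons.
Cys: 2 codons.
Trp: 1 codon.
Asn: 2 codons.
Leu: 6 codons.
His: 2 codons.
Asp: 2 codons.
Gln: 2 codons.
6 × 2 × 1 × 2 × 6 × 2 × 2 × 2 = 1152.

1152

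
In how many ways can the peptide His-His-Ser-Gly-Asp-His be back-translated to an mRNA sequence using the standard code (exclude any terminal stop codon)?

384

His: 2 codons.
His: 2 codons.
Ser: 6 codons.
Gly: 4 codons.
Asp: 2 codons.
His: 2 codons.
2 × 2 × 6 × 4 × 2 × 2 = 384.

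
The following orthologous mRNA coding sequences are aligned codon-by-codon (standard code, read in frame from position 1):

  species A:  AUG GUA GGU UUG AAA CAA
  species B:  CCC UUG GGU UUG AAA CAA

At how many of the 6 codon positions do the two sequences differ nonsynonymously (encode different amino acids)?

Codon 1: AUG Met / CCC Pro — nonsynonymous.
Codon 2: GUA Val / UUG Leu — nonsynonymous.
Codon 3: GGU Gly / GGU Gly — identical.
Codon 4: UUG Leu / UUG Leu — identical.
Codon 5: AAA Lys / AAA Lys — identical.
Codon 6: CAA Gln / CAA Gln — identical.
Nonsynonymous differences: 2.

2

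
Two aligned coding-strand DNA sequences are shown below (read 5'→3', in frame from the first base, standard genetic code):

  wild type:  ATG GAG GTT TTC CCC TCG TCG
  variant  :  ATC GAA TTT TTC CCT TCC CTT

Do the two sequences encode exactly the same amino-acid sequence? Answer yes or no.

Codon 1: ATG Met / ATC Ile — nonsynonymous.
Codon 2: GAG Glu / GAA Glu — synonymous.
Codon 3: GTT Val / TTT Phe — nonsynonymous.
Codon 4: TTC Phe / TTC Phe — identical.
Codon 5: CCC Pro / CCT Pro — synonymous.
Codon 6: TCG Ser / TCC Ser — synonymous.
Codon 7: TCG Ser / CTT Leu — nonsynonymous.
Nonsynonymous differences: 3 → different protein.

no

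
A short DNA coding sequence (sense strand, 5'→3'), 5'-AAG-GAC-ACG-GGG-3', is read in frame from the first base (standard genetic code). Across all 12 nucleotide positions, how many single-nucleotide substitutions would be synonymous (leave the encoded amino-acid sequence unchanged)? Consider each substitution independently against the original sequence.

8

Codon 1 (AAG, Lys): 1 synonymous substitution.
Codon 2 (GAC, Asp): 1 synonymous substitution.
Codon 3 (ACG, Thr): 3 synonymous substitutions.
Codon 4 (GGG, Gly): 3 synonymous substitutions.
Total: 1 + 1 + 3 + 3 = 8.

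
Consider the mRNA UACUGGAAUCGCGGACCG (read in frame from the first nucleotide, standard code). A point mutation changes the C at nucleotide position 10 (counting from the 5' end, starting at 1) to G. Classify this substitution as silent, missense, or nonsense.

missense

Position 10 falls in codon 4: CGC → Arg.
After the substitution the codon is GGC → Gly.
Arg ≠ Gly, so this is a missense mutation.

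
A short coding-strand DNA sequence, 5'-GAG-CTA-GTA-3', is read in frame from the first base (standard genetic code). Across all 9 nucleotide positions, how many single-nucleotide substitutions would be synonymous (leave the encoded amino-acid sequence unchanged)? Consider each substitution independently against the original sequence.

8

Codon 1 (GAG, Glu): 1 synonymous substitution.
Codon 2 (CTA, Leu): 4 synonymous substitutions.
Codon 3 (GTA, Val): 3 synonymous substitutions.
Total: 1 + 4 + 3 = 8.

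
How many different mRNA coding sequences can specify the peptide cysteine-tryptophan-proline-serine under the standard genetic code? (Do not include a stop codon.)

48

Cys: 2 codons.
Trp: 1 codon.
Pro: 4 codons.
Ser: 6 codons.
2 × 1 × 4 × 6 = 48.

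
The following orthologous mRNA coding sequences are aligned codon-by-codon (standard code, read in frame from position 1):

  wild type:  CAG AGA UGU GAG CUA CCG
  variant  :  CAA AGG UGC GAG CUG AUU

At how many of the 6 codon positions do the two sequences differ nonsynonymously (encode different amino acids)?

1

Codon 1: CAG Gln / CAA Gln — synonymous.
Codon 2: AGA Arg / AGG Arg — synonymous.
Codon 3: UGU Cys / UGC Cys — synonymous.
Codon 4: GAG Glu / GAG Glu — identical.
Codon 5: CUA Leu / CUG Leu — synonymous.
Codon 6: CCG Pro / AUU Ile — nonsynonymous.
Nonsynonymous differences: 1.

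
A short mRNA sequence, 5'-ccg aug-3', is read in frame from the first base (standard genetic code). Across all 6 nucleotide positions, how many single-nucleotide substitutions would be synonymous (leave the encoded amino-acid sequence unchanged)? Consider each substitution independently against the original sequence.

3

Codon 1 (CCG, Pro): 3 synonymous substitutions.
Codon 2 (AUG, Met): 0 synonymous substitutions.
Total: 3 + 0 = 3.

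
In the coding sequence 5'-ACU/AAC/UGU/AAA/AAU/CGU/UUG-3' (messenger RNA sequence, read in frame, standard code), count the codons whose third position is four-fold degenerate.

Codon 1 ACU (Thr): third position 4-fold.
Codon 2 AAC (Asn): third position 2-fold.
Codon 3 UGU (Cys): third position 2-fold.
Codon 4 AAA (Lys): third position 2-fold.
Codon 5 AAU (Asn): third position 2-fold.
Codon 6 CGU (Arg): third position 4-fold.
Codon 7 UUG (Leu): third position 2-fold.
Four-fold degenerate third positions: 2.

2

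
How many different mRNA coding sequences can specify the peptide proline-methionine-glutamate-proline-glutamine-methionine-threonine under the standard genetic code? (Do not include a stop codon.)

Pro: 4 codons.
Met: 1 codon.
Glu: 2 codons.
Pro: 4 codons.
Gln: 2 codons.
Met: 1 codon.
Thr: 4 codons.
4 × 1 × 2 × 4 × 2 × 1 × 4 = 256.

256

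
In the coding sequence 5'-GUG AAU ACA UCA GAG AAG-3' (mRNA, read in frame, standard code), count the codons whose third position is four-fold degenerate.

Codon 1 GUG (Val): third position 4-fold.
Codon 2 AAU (Asn): third position 2-fold.
Codon 3 ACA (Thr): third position 4-fold.
Codon 4 UCA (Ser): third position 4-fold.
Codon 5 GAG (Glu): third position 2-fold.
Codon 6 AAG (Lys): third position 2-fold.
Four-fold degenerate third positions: 3.

3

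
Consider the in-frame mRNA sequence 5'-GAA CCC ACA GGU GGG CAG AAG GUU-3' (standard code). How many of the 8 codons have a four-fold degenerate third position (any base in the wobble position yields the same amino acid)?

Codon 1 GAA (Glu): third position 2-fold.
Codon 2 CCC (Pro): third position 4-fold.
Codon 3 ACA (Thr): third position 4-fold.
Codon 4 GGU (Gly): third position 4-fold.
Codon 5 GGG (Gly): third position 4-fold.
Codon 6 CAG (Gln): third position 2-fold.
Codon 7 AAG (Lys): third position 2-fold.
Codon 8 GUU (Val): third position 4-fold.
Four-fold degenerate third positions: 5.

5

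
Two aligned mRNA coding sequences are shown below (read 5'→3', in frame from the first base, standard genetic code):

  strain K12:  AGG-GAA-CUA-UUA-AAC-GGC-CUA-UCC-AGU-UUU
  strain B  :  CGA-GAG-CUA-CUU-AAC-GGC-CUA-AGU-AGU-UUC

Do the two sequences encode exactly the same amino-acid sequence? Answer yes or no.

yes

Codon 1: AGG Arg / CGA Arg — synonymous.
Codon 2: GAA Glu / GAG Glu — synonymous.
Codon 3: CUA Leu / CUA Leu — identical.
Codon 4: UUA Leu / CUU Leu — synonymous.
Codon 5: AAC Asn / AAC Asn — identical.
Codon 6: GGC Gly / GGC Gly — identical.
Codon 7: CUA Leu / CUA Leu — identical.
Codon 8: UCC Ser / AGU Ser — synonymous.
Codon 9: AGU Ser / AGU Ser — identical.
Codon 10: UUU Phe / UUC Phe — synonymous.
Nonsynonymous differences: 0 → same protein.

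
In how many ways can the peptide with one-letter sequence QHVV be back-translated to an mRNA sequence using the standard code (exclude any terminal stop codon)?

Gln: 2 codons.
His: 2 codons.
Val: 4 codons.
Val: 4 codons.
2 × 2 × 4 × 4 = 64.

64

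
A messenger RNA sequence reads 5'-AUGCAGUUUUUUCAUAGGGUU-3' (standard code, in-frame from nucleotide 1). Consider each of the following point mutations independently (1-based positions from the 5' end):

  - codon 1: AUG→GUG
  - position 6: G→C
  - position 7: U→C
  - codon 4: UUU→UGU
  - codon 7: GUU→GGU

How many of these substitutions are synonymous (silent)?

0

Codon 1: AUG (Met) → GUG (Val) — missense.
Codon 2: CAG (Gln) → CAC (His) — missense.
Codon 3: UUU (Phe) → CUU (Leu) — missense.
Codon 4: UUU (Phe) → UGU (Cys) — missense.
Codon 7: GUU (Val) → GGU (Gly) — missense.
Synonymous: 0 of 5.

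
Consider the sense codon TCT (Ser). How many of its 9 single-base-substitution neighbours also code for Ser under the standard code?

3

Position 1: none → 0 synonymous.
Position 2: none → 0 synonymous.
Position 3: TCC, TCA, TCG → 3 synonymous.
Total: 0 + 0 + 3 = 3.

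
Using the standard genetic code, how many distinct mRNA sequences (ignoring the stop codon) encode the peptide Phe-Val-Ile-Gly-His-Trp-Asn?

384

Phe: 2 codons.
Val: 4 codons.
Ile: 3 codons.
Gly: 4 codons.
His: 2 codons.
Trp: 1 codon.
Asn: 2 codons.
2 × 4 × 3 × 4 × 2 × 1 × 2 = 384.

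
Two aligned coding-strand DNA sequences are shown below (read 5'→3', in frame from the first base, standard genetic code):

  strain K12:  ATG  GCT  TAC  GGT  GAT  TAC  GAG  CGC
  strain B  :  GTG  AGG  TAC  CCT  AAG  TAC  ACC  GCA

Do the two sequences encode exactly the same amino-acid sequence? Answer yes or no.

Codon 1: ATG Met / GTG Val — nonsynonymous.
Codon 2: GCT Ala / AGG Arg — nonsynonymous.
Codon 3: TAC Tyr / TAC Tyr — identical.
Codon 4: GGT Gly / CCT Pro — nonsynonymous.
Codon 5: GAT Asp / AAG Lys — nonsynonymous.
Codon 6: TAC Tyr / TAC Tyr — identical.
Codon 7: GAG Glu / ACC Thr — nonsynonymous.
Codon 8: CGC Arg / GCA Ala — nonsynonymous.
Nonsynonymous differences: 6 → different protein.

no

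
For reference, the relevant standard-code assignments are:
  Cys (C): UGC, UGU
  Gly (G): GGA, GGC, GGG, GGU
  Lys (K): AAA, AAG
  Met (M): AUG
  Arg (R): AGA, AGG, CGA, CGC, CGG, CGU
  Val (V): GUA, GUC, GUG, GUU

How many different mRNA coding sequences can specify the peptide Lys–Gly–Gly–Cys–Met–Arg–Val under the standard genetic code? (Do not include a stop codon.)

Lys: 2 codons.
Gly: 4 codons.
Gly: 4 codons.
Cys: 2 codons.
Met: 1 codon.
Arg: 6 codons.
Val: 4 codons.
2 × 4 × 4 × 2 × 1 × 6 × 4 = 1536.

1536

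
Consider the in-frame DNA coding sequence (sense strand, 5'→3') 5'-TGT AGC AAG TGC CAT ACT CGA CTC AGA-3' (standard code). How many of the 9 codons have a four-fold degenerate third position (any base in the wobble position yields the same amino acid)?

Codon 1 TGT (Cys): third position 2-fold.
Codon 2 AGC (Ser): third position 2-fold.
Codon 3 AAG (Lys): third position 2-fold.
Codon 4 TGC (Cys): third position 2-fold.
Codon 5 CAT (His): third position 2-fold.
Codon 6 ACT (Thr): third position 4-fold.
Codon 7 CGA (Arg): third position 4-fold.
Codon 8 CTC (Leu): third position 4-fold.
Codon 9 AGA (Arg): third position 2-fold.
Four-fold degenerate third positions: 3.

3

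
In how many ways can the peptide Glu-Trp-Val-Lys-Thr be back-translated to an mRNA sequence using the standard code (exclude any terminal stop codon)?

Glu: 2 codons.
Trp: 1 codon.
Val: 4 codons.
Lys: 2 codons.
Thr: 4 codons.
2 × 1 × 4 × 2 × 4 = 64.

64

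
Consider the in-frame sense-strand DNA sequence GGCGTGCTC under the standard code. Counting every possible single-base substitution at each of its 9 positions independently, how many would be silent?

9

Codon 1 (GGC, Gly): 3 synonymous substitutions.
Codon 2 (GTG, Val): 3 synonymous substitutions.
Codon 3 (CTC, Leu): 3 synonymous substitutions.
Total: 3 + 3 + 3 = 9.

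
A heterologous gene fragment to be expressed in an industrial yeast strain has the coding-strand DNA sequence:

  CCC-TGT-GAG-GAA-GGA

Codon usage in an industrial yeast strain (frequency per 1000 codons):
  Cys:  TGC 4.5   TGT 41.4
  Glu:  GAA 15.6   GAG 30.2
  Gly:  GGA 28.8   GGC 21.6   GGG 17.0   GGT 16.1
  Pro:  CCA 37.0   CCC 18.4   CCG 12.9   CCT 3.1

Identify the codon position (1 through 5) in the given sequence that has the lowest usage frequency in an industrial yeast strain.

Codon 1 CCC (Pro): 18.4 per 1000.
Codon 2 TGT (Cys): 41.4 per 1000.
Codon 3 GAG (Glu): 30.2 per 1000.
Codon 4 GAA (Glu): 15.6 per 1000.
Codon 5 GGA (Gly): 28.8 per 1000.
Lowest frequency is 15.6 at codon 4.

4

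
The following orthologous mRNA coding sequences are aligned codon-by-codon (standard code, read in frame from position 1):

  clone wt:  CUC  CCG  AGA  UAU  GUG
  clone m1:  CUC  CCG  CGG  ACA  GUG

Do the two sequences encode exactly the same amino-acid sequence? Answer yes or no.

Codon 1: CUC Leu / CUC Leu — identical.
Codon 2: CCG Pro / CCG Pro — identical.
Codon 3: AGA Arg / CGG Arg — synonymous.
Codon 4: UAU Tyr / ACA Thr — nonsynonymous.
Codon 5: GUG Val / GUG Val — identical.
Nonsynonymous differences: 1 → different protein.

no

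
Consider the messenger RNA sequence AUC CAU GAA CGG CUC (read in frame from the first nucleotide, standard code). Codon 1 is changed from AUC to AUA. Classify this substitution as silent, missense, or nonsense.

Position 3 falls in codon 1: AUC → Ile.
After the substitution the codon is AUA → Ile.
Both encode Ile, so the change is synonymous.

silent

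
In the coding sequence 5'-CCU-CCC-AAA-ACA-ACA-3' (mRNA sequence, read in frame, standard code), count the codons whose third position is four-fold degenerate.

Codon 1 CCU (Pro): third position 4-fold.
Codon 2 CCC (Pro): third position 4-fold.
Codon 3 AAA (Lys): third position 2-fold.
Codon 4 ACA (Thr): third position 4-fold.
Codon 5 ACA (Thr): third position 4-fold.
Four-fold degenerate third positions: 4.

4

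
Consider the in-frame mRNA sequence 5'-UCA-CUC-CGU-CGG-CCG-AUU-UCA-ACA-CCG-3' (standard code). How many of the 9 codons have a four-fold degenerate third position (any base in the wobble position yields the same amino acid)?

Codon 1 UCA (Ser): third position 4-fold.
Codon 2 CUC (Leu): third position 4-fold.
Codon 3 CGU (Arg): third position 4-fold.
Codon 4 CGG (Arg): third position 4-fold.
Codon 5 CCG (Pro): third position 4-fold.
Codon 6 AUU (Ile): third position 3-fold.
Codon 7 UCA (Ser): third position 4-fold.
Codon 8 ACA (Thr): third position 4-fold.
Codon 9 CCG (Pro): third position 4-fold.
Four-fold degenerate third positions: 8.

8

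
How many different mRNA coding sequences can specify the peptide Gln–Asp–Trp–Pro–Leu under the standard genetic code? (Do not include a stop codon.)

96

Gln: 2 codons.
Asp: 2 codons.
Trp: 1 codon.
Pro: 4 codons.
Leu: 6 codons.
2 × 2 × 1 × 4 × 6 = 96.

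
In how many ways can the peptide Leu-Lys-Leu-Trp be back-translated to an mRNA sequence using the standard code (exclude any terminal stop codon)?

Leu: 6 codons.
Lys: 2 codons.
Leu: 6 codons.
Trp: 1 codon.
6 × 2 × 6 × 1 = 72.

72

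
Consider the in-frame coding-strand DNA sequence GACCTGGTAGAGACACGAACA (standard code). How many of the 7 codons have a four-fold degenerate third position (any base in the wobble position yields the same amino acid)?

Codon 1 GAC (Asp): third position 2-fold.
Codon 2 CTG (Leu): third position 4-fold.
Codon 3 GTA (Val): third position 4-fold.
Codon 4 GAG (Glu): third position 2-fold.
Codon 5 ACA (Thr): third position 4-fold.
Codon 6 CGA (Arg): third position 4-fold.
Codon 7 ACA (Thr): third position 4-fold.
Four-fold degenerate third positions: 5.

5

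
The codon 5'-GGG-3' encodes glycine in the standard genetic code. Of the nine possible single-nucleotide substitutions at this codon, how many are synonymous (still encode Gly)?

3

Position 1: none → 0 synonymous.
Position 2: none → 0 synonymous.
Position 3: GGU, GGC, GGA → 3 synonymous.
Total: 0 + 0 + 3 = 3.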